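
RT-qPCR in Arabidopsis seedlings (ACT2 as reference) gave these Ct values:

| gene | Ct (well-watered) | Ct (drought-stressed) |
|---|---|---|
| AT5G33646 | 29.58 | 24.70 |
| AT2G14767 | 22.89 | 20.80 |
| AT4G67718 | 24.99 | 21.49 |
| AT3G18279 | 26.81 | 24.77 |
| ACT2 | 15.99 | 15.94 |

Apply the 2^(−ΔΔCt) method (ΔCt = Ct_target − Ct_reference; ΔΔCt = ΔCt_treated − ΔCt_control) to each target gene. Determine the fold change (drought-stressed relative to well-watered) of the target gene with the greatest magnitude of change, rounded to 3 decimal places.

28.443

AT5G33646: ΔΔCt = (24.70−15.94) − (29.58−15.99) = 8.76 − 13.59 = -4.83; fold change = 2^4.83 = 28.443
AT2G14767: ΔΔCt = (20.80−15.94) − (22.89−15.99) = 4.86 − 6.90 = -2.04; fold change = 2^2.04 = 4.112
AT4G67718: ΔΔCt = (21.49−15.94) − (24.99−15.99) = 5.55 − 9.00 = -3.45; fold change = 2^3.45 = 10.928
AT3G18279: ΔΔCt = (24.77−15.94) − (26.81−15.99) = 8.83 − 10.82 = -1.99; fold change = 2^1.99 = 3.972
AT5G33646 has the largest |ΔΔCt| = 4.83.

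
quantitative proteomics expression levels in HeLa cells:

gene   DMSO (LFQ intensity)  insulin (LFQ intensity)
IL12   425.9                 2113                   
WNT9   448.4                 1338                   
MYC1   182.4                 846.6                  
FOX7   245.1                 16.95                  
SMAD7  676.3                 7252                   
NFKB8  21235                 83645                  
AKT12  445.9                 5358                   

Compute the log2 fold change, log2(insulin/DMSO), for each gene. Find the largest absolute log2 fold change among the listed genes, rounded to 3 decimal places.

3.854

log2(2113/425.9) = 2.311  (IL12)
log2(1338/448.4) = 1.577  (WNT9)
log2(846.6/182.4) = 2.215  (MYC1)
log2(16.95/245.1) = -3.854  (FOX7)
log2(7252/676.3) = 3.423  (SMAD7)
log2(83645/21235) = 1.978  (NFKB8)
log2(5358/445.9) = 3.587  (AKT12)
The largest magnitude belongs to FOX7.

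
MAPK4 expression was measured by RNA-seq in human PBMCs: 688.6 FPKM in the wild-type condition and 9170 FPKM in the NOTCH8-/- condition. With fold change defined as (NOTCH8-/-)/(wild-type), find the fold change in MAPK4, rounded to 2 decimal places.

13.32

Fold change = 9170 / 688.6 = 13.317
MAPK4 is upregulated.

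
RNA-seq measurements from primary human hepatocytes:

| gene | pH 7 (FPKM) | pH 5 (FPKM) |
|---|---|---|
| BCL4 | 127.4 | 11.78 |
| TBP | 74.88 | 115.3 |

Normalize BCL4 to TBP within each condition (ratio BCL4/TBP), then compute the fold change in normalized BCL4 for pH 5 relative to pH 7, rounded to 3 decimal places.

0.060

BCL4/TBP (pH 7) = 127.4 / 74.88 = 1.7014
BCL4/TBP (pH 5) = 11.78 / 115.3 = 0.10217
Fold change = 0.10217 / 1.7014 = 0.0600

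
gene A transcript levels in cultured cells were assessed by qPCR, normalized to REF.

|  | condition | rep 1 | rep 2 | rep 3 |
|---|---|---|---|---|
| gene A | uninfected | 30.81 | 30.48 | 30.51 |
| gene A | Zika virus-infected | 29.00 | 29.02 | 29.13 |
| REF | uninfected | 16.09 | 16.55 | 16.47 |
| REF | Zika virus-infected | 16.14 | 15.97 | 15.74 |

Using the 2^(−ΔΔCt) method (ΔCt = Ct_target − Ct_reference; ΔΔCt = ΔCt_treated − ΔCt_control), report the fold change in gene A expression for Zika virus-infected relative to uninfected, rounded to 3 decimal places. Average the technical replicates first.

2.189

Mean Ct: gene A uninfected 30.600; gene A Zika virus-infected 29.050; REF uninfected 16.370; REF Zika virus-infected 15.950
ΔCt(uninfected) = 30.600 − 16.370 = 14.230
ΔCt(Zika virus-infected) = 29.050 − 15.950 = 13.100
ΔΔCt = 13.100 − 14.230 = -1.130
Fold change = 2^(−(-1.130)) = 2^1.130 = 2.1886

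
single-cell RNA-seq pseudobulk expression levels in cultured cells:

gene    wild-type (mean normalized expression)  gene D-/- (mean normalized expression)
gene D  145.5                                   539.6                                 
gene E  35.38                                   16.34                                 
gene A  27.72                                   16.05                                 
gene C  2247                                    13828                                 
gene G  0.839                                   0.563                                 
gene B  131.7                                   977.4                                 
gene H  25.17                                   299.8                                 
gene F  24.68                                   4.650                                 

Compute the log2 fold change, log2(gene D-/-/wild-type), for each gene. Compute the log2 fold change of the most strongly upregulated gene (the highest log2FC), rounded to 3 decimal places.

3.574

log2(539.6/145.5) = 1.891  (gene D)
log2(16.34/35.38) = -1.115  (gene E)
log2(16.05/27.72) = -0.788  (gene A)
log2(13828/2247) = 2.622  (gene C)
log2(0.563/0.839) = -0.576  (gene G)
log2(977.4/131.7) = 2.892  (gene B)
log2(299.8/25.17) = 3.574  (gene H)
log2(4.650/24.68) = -2.408  (gene F)
gene H is most strongly upregulated.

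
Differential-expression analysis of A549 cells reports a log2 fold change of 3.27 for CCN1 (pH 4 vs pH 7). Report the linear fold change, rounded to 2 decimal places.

Fold change = 2^(3.27) = 9.646

9.65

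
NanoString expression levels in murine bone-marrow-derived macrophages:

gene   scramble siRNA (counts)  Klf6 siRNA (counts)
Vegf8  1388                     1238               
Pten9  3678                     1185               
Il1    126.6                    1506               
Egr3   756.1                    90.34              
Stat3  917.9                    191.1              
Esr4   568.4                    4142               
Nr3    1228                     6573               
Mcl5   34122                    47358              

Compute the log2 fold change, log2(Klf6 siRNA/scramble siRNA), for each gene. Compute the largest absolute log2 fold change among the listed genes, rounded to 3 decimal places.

log2(1238/1388) = -0.165  (Vegf8)
log2(1185/3678) = -1.634  (Pten9)
log2(1506/126.6) = 3.572  (Il1)
log2(90.34/756.1) = -3.065  (Egr3)
log2(191.1/917.9) = -2.264  (Stat3)
log2(4142/568.4) = 2.865  (Esr4)
log2(6573/1228) = 2.420  (Nr3)
log2(47358/34122) = 0.473  (Mcl5)
The largest magnitude belongs to Il1.

3.572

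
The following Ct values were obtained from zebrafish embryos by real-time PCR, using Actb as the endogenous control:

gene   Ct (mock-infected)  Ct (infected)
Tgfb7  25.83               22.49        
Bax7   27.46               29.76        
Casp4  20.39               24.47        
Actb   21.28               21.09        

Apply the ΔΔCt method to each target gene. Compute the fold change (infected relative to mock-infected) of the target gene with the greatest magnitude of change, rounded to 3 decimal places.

0.052

Tgfb7: ΔΔCt = (22.49−21.09) − (25.83−21.28) = 1.40 − 4.55 = -3.15; fold change = 2^3.15 = 8.877
Bax7: ΔΔCt = (29.76−21.09) − (27.46−21.28) = 8.67 − 6.18 = 2.49; fold change = 2^-2.49 = 0.178
Casp4: ΔΔCt = (24.47−21.09) − (20.39−21.28) = 3.38 − (-0.89) = 4.27; fold change = 2^-4.27 = 0.052
Casp4 has the largest |ΔΔCt| = 4.27.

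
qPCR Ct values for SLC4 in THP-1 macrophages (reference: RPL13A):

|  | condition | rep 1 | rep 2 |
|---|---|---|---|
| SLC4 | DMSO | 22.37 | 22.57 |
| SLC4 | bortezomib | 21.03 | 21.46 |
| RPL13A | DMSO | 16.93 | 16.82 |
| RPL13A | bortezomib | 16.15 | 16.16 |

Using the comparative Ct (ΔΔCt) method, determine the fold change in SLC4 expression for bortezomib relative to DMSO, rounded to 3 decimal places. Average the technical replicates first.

Mean Ct: SLC4 DMSO 22.470; SLC4 bortezomib 21.245; RPL13A DMSO 16.875; RPL13A bortezomib 16.155
ΔCt(DMSO) = 22.470 − 16.875 = 5.595
ΔCt(bortezomib) = 21.245 − 16.155 = 5.090
ΔΔCt = 5.090 − 5.595 = -0.505
Fold change = 2^(−(-0.505)) = 2^0.505 = 1.4191

1.419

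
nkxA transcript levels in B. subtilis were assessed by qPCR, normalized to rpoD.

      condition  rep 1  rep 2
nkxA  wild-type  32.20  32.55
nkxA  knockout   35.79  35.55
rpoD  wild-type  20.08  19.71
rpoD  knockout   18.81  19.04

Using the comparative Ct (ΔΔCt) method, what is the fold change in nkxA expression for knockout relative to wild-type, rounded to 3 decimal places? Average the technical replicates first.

Mean Ct: nkxA wild-type 32.375; nkxA knockout 35.670; rpoD wild-type 19.895; rpoD knockout 18.925
ΔCt(wild-type) = 32.375 − 19.895 = 12.480
ΔCt(knockout) = 35.670 − 18.925 = 16.745
ΔΔCt = 16.745 − 12.480 = 4.265
Fold change = 2^(−4.265) = 0.0520

0.052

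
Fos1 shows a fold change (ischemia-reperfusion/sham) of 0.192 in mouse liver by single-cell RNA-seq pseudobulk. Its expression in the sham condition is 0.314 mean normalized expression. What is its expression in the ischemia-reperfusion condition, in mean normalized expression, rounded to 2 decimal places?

ischemia-reperfusion expression = 0.314 × 0.192 = 0.06

0.06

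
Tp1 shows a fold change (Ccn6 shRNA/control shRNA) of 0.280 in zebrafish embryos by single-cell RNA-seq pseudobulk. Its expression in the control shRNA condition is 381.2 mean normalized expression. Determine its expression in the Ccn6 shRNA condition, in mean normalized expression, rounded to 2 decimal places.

106.74

Ccn6 shRNA expression = 381.2 × 0.280 = 106.74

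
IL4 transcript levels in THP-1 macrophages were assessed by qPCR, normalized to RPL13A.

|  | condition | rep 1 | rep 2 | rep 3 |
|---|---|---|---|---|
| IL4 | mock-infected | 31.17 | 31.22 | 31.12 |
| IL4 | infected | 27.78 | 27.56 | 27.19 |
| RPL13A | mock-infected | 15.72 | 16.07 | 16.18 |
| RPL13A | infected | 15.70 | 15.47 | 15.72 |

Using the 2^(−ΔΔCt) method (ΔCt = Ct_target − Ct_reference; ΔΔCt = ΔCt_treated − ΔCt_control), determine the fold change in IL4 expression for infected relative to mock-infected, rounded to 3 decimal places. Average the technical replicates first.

9.849

Mean Ct: IL4 mock-infected 31.170; IL4 infected 27.510; RPL13A mock-infected 15.990; RPL13A infected 15.630
ΔCt(mock-infected) = 31.170 − 15.990 = 15.180
ΔCt(infected) = 27.510 − 15.630 = 11.880
ΔΔCt = 11.880 − 15.180 = -3.300
Fold change = 2^(−(-3.300)) = 2^3.300 = 9.8492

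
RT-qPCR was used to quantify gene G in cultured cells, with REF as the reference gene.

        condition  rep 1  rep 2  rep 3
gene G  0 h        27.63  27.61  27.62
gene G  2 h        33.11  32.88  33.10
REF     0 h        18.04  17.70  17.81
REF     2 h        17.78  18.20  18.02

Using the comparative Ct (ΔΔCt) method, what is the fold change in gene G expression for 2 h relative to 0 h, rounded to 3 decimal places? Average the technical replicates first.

Mean Ct: gene G 0 h 27.620; gene G 2 h 33.030; REF 0 h 17.850; REF 2 h 18.000
ΔCt(0 h) = 27.620 − 17.850 = 9.770
ΔCt(2 h) = 33.030 − 18.000 = 15.030
ΔΔCt = 15.030 − 9.770 = 5.260
Fold change = 2^(−5.260) = 0.0261

0.026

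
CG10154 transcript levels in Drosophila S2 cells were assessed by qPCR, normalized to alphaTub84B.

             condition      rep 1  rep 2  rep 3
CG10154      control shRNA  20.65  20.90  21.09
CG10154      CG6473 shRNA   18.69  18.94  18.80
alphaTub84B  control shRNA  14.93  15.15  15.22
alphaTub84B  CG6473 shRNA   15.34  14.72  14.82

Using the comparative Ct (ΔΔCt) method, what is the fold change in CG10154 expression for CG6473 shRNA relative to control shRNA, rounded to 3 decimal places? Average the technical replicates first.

Mean Ct: CG10154 control shRNA 20.880; CG10154 CG6473 shRNA 18.810; alphaTub84B control shRNA 15.100; alphaTub84B CG6473 shRNA 14.960
ΔCt(control shRNA) = 20.880 − 15.100 = 5.780
ΔCt(CG6473 shRNA) = 18.810 − 14.960 = 3.850
ΔΔCt = 3.850 − 5.780 = -1.930
Fold change = 2^(−(-1.930)) = 2^1.930 = 3.8106

3.811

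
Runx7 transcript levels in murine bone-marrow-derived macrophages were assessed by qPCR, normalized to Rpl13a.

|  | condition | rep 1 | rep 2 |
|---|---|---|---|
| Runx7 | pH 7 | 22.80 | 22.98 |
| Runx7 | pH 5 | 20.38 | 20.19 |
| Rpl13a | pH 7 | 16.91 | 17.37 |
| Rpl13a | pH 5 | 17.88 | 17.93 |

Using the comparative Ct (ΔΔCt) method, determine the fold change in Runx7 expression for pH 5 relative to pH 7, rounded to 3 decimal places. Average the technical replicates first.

10.339

Mean Ct: Runx7 pH 7 22.890; Runx7 pH 5 20.285; Rpl13a pH 7 17.140; Rpl13a pH 5 17.905
ΔCt(pH 7) = 22.890 − 17.140 = 5.750
ΔCt(pH 5) = 20.285 − 17.905 = 2.380
ΔΔCt = 2.380 − 5.750 = -3.370
Fold change = 2^(−(-3.370)) = 2^3.370 = 10.3388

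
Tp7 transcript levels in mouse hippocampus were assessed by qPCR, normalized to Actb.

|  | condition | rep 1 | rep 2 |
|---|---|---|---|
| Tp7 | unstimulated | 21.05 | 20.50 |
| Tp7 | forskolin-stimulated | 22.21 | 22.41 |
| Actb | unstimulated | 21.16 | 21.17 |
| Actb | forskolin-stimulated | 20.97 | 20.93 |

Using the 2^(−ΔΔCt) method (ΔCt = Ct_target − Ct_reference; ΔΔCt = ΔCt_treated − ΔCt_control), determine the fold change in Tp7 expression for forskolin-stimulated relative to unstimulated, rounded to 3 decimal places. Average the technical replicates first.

Mean Ct: Tp7 unstimulated 20.775; Tp7 forskolin-stimulated 22.310; Actb unstimulated 21.165; Actb forskolin-stimulated 20.950
ΔCt(unstimulated) = 20.775 − 21.165 = -0.390
ΔCt(forskolin-stimulated) = 22.310 − 20.950 = 1.360
ΔΔCt = 1.360 − (-0.390) = 1.750
Fold change = 2^(−1.750) = 0.2973

0.297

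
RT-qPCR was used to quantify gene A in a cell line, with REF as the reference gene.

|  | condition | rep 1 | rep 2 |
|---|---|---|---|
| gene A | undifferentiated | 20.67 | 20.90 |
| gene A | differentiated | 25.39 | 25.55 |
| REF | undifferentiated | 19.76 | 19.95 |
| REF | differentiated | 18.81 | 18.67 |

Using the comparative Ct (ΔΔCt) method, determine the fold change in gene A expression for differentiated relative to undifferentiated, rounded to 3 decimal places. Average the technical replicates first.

Mean Ct: gene A undifferentiated 20.785; gene A differentiated 25.470; REF undifferentiated 19.855; REF differentiated 18.740
ΔCt(undifferentiated) = 20.785 − 19.855 = 0.930
ΔCt(differentiated) = 25.470 − 18.740 = 6.730
ΔΔCt = 6.730 − 0.930 = 5.800
Fold change = 2^(−5.800) = 0.0179

0.018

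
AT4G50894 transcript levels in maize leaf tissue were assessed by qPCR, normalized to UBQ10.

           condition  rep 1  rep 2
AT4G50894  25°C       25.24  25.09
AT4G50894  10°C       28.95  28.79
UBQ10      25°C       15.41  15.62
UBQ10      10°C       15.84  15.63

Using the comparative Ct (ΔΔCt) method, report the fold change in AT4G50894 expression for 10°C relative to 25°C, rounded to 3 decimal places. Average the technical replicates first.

0.089

Mean Ct: AT4G50894 25°C 25.165; AT4G50894 10°C 28.870; UBQ10 25°C 15.515; UBQ10 10°C 15.735
ΔCt(25°C) = 25.165 − 15.515 = 9.650
ΔCt(10°C) = 28.870 − 15.735 = 13.135
ΔΔCt = 13.135 − 9.650 = 3.485
Fold change = 2^(−3.485) = 0.0893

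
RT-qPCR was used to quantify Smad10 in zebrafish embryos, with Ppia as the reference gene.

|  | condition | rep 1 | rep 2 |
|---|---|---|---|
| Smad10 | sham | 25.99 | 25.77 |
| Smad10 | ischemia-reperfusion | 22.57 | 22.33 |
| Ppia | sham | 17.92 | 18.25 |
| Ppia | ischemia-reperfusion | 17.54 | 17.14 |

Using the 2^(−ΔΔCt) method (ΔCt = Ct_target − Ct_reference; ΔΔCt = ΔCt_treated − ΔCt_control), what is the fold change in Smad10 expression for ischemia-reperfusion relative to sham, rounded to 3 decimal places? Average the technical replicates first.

Mean Ct: Smad10 sham 25.880; Smad10 ischemia-reperfusion 22.450; Ppia sham 18.085; Ppia ischemia-reperfusion 17.340
ΔCt(sham) = 25.880 − 18.085 = 7.795
ΔCt(ischemia-reperfusion) = 22.450 − 17.340 = 5.110
ΔΔCt = 5.110 − 7.795 = -2.685
Fold change = 2^(−(-2.685)) = 2^2.685 = 6.4308

6.431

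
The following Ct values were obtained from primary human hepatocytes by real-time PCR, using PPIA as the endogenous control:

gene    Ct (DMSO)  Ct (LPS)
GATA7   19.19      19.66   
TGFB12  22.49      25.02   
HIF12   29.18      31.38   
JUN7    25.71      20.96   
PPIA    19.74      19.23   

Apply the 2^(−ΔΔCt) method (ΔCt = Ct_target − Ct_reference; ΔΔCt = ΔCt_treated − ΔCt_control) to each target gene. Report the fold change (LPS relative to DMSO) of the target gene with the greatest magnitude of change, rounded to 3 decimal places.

GATA7: ΔΔCt = (19.66−19.23) − (19.19−19.74) = 0.43 − (-0.55) = 0.98; fold change = 2^-0.98 = 0.507
TGFB12: ΔΔCt = (25.02−19.23) − (22.49−19.74) = 5.79 − 2.75 = 3.04; fold change = 2^-3.04 = 0.122
HIF12: ΔΔCt = (31.38−19.23) − (29.18−19.74) = 12.15 − 9.44 = 2.71; fold change = 2^-2.71 = 0.153
JUN7: ΔΔCt = (20.96−19.23) − (25.71−19.74) = 1.73 − 5.97 = -4.24; fold change = 2^4.24 = 18.896
JUN7 has the largest |ΔΔCt| = 4.24.

18.896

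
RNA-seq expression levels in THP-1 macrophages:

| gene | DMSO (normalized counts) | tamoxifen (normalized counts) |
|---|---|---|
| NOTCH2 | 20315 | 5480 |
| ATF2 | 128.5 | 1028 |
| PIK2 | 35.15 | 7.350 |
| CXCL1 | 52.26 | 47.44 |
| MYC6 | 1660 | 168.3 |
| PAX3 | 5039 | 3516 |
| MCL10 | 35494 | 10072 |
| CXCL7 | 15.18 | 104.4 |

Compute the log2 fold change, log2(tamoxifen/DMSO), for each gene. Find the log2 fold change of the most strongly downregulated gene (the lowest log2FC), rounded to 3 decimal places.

log2(5480/20315) = -1.890  (NOTCH2)
log2(1028/128.5) = 3.000  (ATF2)
log2(7.350/35.15) = -2.258  (PIK2)
log2(47.44/52.26) = -0.140  (CXCL1)
log2(168.3/1660) = -3.302  (MYC6)
log2(3516/5039) = -0.519  (PAX3)
log2(10072/35494) = -1.817  (MCL10)
log2(104.4/15.18) = 2.782  (CXCL7)
MYC6 is most strongly downregulated.

-3.302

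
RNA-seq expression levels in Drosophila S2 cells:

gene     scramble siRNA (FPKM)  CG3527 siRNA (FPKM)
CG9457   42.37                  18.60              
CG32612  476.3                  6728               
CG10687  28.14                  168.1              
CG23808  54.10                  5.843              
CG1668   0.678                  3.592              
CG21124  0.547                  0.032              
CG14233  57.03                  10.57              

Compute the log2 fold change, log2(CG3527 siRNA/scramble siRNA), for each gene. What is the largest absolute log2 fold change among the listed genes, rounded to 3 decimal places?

4.095

log2(18.60/42.37) = -1.188  (CG9457)
log2(6728/476.3) = 3.820  (CG32612)
log2(168.1/28.14) = 2.579  (CG10687)
log2(5.843/54.10) = -3.211  (CG23808)
log2(3.592/0.678) = 2.405  (CG1668)
log2(0.032/0.547) = -4.095  (CG21124)
log2(10.57/57.03) = -2.432  (CG14233)
The largest magnitude belongs to CG21124.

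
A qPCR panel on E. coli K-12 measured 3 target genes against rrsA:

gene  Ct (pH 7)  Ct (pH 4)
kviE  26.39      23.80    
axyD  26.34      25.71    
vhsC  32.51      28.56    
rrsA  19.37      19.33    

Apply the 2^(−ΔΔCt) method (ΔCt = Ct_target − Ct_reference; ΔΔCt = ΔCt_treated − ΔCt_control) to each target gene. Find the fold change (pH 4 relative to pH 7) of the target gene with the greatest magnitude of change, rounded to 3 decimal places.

15.032

kviE: ΔΔCt = (23.80−19.33) − (26.39−19.37) = 4.47 − 7.02 = -2.55; fold change = 2^2.55 = 5.856
axyD: ΔΔCt = (25.71−19.33) − (26.34−19.37) = 6.38 − 6.97 = -0.59; fold change = 2^0.59 = 1.505
vhsC: ΔΔCt = (28.56−19.33) − (32.51−19.37) = 9.23 − 13.14 = -3.91; fold change = 2^3.91 = 15.032
vhsC has the largest |ΔΔCt| = 3.91.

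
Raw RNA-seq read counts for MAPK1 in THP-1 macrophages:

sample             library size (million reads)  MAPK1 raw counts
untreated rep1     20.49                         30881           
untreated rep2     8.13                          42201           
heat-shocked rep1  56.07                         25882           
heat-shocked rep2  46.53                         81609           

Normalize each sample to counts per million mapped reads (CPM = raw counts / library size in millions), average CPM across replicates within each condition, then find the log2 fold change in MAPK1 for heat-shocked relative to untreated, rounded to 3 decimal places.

CPM(untreated rep1) = 30881 / 20.49 = 1507.1254
CPM(untreated rep2) = 42201 / 8.13 = 5190.7749
CPM(heat-shocked rep1) = 25882 / 56.07 = 461.6016
CPM(heat-shocked rep2) = 81609 / 46.53 = 1753.9007
mean CPM(untreated) = 3348.9502; mean CPM(heat-shocked) = 1107.7511
Fold change = 1107.7511 / 3348.9502 = 0.33078
log2(0.33078) = -1.5961

-1.596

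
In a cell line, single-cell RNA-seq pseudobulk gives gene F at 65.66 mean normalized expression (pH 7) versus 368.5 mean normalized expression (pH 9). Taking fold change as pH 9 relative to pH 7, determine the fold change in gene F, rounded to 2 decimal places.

Fold change = 368.5 / 65.66 = 5.612
gene F is upregulated.

5.61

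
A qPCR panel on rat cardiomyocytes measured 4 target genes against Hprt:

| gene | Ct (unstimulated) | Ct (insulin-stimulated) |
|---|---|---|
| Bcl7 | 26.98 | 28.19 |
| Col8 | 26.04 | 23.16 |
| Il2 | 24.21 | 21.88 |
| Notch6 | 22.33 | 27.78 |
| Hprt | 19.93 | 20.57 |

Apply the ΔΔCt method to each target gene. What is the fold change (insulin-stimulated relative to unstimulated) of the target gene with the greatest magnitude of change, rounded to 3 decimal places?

Bcl7: ΔΔCt = (28.19−20.57) − (26.98−19.93) = 7.62 − 7.05 = 0.57; fold change = 2^-0.57 = 0.674
Col8: ΔΔCt = (23.16−20.57) − (26.04−19.93) = 2.59 − 6.11 = -3.52; fold change = 2^3.52 = 11.472
Il2: ΔΔCt = (21.88−20.57) − (24.21−19.93) = 1.31 − 4.28 = -2.97; fold change = 2^2.97 = 7.835
Notch6: ΔΔCt = (27.78−20.57) − (22.33−19.93) = 7.21 − 2.40 = 4.81; fold change = 2^-4.81 = 0.036
Notch6 has the largest |ΔΔCt| = 4.81.

0.036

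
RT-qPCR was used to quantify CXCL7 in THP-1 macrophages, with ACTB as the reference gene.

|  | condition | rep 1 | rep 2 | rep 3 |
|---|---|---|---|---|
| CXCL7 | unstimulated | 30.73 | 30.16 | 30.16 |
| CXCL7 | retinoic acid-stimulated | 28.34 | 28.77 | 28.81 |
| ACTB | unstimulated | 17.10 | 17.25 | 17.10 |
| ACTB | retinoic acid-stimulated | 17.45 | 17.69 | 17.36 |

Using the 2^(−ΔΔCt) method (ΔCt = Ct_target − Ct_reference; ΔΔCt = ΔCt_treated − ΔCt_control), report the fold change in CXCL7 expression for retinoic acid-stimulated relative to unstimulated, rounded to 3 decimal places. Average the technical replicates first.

Mean Ct: CXCL7 unstimulated 30.350; CXCL7 retinoic acid-stimulated 28.640; ACTB unstimulated 17.150; ACTB retinoic acid-stimulated 17.500
ΔCt(unstimulated) = 30.350 − 17.150 = 13.200
ΔCt(retinoic acid-stimulated) = 28.640 − 17.500 = 11.140
ΔΔCt = 11.140 − 13.200 = -2.060
Fold change = 2^(−(-2.060)) = 2^2.060 = 4.1699

4.170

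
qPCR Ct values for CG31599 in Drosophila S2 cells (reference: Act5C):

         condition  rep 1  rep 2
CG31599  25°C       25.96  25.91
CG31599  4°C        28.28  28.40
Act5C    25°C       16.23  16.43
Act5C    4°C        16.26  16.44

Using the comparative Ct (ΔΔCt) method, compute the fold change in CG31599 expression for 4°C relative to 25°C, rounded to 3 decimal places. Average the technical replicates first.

Mean Ct: CG31599 25°C 25.935; CG31599 4°C 28.340; Act5C 25°C 16.330; Act5C 4°C 16.350
ΔCt(25°C) = 25.935 − 16.330 = 9.605
ΔCt(4°C) = 28.340 − 16.350 = 11.990
ΔΔCt = 11.990 − 9.605 = 2.385
Fold change = 2^(−2.385) = 0.1914

0.191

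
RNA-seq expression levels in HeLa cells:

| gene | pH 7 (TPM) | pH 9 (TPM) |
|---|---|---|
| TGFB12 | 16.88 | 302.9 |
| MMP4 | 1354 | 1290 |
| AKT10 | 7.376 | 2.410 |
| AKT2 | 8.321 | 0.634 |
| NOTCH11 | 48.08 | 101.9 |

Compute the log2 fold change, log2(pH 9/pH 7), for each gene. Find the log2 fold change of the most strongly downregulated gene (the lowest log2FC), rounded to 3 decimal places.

-3.714

log2(302.9/16.88) = 4.165  (TGFB12)
log2(1290/1354) = -0.070  (MMP4)
log2(2.410/7.376) = -1.614  (AKT10)
log2(0.634/8.321) = -3.714  (AKT2)
log2(101.9/48.08) = 1.084  (NOTCH11)
AKT2 is most strongly downregulated.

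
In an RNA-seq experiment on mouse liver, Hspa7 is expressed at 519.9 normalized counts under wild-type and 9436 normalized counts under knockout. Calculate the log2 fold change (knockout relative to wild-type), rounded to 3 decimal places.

4.182

Fold change = 9436 / 519.9 = 18.1496
log2(18.1496) = 4.1819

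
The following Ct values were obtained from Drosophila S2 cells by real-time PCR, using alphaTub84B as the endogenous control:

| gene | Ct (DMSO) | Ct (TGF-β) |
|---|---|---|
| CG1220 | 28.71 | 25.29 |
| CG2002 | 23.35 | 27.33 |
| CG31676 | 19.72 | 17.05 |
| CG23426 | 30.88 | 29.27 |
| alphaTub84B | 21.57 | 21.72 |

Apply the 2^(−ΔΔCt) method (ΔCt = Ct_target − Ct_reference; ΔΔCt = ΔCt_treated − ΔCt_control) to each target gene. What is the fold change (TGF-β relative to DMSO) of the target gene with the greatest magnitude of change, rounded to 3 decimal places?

CG1220: ΔΔCt = (25.29−21.72) − (28.71−21.57) = 3.57 − 7.14 = -3.57; fold change = 2^3.57 = 11.876
CG2002: ΔΔCt = (27.33−21.72) − (23.35−21.57) = 5.61 − 1.78 = 3.83; fold change = 2^-3.83 = 0.070
CG31676: ΔΔCt = (17.05−21.72) − (19.72−21.57) = -4.67 − (-1.85) = -2.82; fold change = 2^2.82 = 7.062
CG23426: ΔΔCt = (29.27−21.72) − (30.88−21.57) = 7.55 − 9.31 = -1.76; fold change = 2^1.76 = 3.387
CG2002 has the largest |ΔΔCt| = 3.83.

0.070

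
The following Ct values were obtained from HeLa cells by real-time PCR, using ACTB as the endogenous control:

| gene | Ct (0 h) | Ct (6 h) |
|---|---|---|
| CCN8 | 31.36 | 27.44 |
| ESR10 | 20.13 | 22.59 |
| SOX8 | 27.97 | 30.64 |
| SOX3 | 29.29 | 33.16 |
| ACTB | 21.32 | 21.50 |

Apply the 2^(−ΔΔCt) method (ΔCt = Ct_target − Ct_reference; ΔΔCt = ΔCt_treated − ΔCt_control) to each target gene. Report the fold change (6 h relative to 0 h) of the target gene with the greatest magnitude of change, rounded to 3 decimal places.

17.148

CCN8: ΔΔCt = (27.44−21.50) − (31.36−21.32) = 5.94 − 10.04 = -4.10; fold change = 2^4.10 = 17.148
ESR10: ΔΔCt = (22.59−21.50) − (20.13−21.32) = 1.09 − (-1.19) = 2.28; fold change = 2^-2.28 = 0.206
SOX8: ΔΔCt = (30.64−21.50) − (27.97−21.32) = 9.14 − 6.65 = 2.49; fold change = 2^-2.49 = 0.178
SOX3: ΔΔCt = (33.16−21.50) − (29.29−21.32) = 11.66 − 7.97 = 3.69; fold change = 2^-3.69 = 0.077
CCN8 has the largest |ΔΔCt| = 4.10.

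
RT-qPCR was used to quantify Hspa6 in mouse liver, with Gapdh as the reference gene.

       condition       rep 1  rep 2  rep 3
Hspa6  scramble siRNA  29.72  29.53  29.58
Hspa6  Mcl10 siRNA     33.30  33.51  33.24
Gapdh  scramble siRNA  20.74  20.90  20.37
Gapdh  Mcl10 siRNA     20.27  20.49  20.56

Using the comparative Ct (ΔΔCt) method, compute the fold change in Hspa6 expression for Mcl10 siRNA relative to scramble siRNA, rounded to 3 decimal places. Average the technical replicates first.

Mean Ct: Hspa6 scramble siRNA 29.610; Hspa6 Mcl10 siRNA 33.350; Gapdh scramble siRNA 20.670; Gapdh Mcl10 siRNA 20.440
ΔCt(scramble siRNA) = 29.610 − 20.670 = 8.940
ΔCt(Mcl10 siRNA) = 33.350 − 20.440 = 12.910
ΔΔCt = 12.910 − 8.940 = 3.970
Fold change = 2^(−3.970) = 0.0638

0.064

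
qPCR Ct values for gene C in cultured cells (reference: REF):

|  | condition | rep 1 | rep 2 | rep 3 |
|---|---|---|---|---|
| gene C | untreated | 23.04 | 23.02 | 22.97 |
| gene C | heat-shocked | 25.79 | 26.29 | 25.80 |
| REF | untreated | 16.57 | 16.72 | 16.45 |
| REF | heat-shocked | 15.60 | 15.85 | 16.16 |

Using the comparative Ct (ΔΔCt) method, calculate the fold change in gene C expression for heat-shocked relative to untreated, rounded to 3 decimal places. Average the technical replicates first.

Mean Ct: gene C untreated 23.010; gene C heat-shocked 25.960; REF untreated 16.580; REF heat-shocked 15.870
ΔCt(untreated) = 23.010 − 16.580 = 6.430
ΔCt(heat-shocked) = 25.960 − 15.870 = 10.090
ΔΔCt = 10.090 − 6.430 = 3.660
Fold change = 2^(−3.660) = 0.0791

0.079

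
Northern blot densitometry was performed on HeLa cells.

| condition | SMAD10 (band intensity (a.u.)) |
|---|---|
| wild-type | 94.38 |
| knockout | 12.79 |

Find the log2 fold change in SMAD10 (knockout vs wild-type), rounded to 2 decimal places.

Fold change = 12.79 / 94.38 = 0.1355
log2(0.1355) = -2.883

-2.88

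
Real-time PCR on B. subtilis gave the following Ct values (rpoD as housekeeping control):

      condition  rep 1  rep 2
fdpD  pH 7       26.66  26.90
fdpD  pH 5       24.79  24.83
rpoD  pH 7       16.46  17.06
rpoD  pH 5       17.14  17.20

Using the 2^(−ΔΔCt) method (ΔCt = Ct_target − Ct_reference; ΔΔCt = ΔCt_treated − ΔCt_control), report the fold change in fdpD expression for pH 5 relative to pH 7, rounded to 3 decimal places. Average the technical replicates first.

Mean Ct: fdpD pH 7 26.780; fdpD pH 5 24.810; rpoD pH 7 16.760; rpoD pH 5 17.170
ΔCt(pH 7) = 26.780 − 16.760 = 10.020
ΔCt(pH 5) = 24.810 − 17.170 = 7.640
ΔΔCt = 7.640 − 10.020 = -2.380
Fold change = 2^(−(-2.380)) = 2^2.380 = 5.2054

5.205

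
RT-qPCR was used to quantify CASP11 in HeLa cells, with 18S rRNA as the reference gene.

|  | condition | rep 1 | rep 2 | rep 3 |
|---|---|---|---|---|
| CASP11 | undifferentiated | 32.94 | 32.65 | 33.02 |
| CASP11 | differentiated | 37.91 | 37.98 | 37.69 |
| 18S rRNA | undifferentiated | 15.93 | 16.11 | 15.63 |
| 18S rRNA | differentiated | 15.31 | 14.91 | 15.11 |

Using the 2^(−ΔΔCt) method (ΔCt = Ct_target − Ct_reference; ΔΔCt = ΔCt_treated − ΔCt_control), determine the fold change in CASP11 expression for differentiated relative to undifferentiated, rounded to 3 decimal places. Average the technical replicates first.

Mean Ct: CASP11 undifferentiated 32.870; CASP11 differentiated 37.860; 18S rRNA undifferentiated 15.890; 18S rRNA differentiated 15.110
ΔCt(undifferentiated) = 32.870 − 15.890 = 16.980
ΔCt(differentiated) = 37.860 − 15.110 = 22.750
ΔΔCt = 22.750 − 16.980 = 5.770
Fold change = 2^(−5.770) = 0.0183

0.018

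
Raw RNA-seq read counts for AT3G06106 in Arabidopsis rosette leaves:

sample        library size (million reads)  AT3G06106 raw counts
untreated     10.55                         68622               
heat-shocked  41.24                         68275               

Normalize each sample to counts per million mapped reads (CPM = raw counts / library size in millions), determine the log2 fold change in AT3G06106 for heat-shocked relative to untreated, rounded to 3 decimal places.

-1.974

CPM(untreated) = 68622 / 10.55 = 6504.4550
CPM(heat-shocked) = 68275 / 41.24 = 1655.5529
Fold change = 1655.5529 / 6504.4550 = 0.25453
log2(0.25453) = -1.9741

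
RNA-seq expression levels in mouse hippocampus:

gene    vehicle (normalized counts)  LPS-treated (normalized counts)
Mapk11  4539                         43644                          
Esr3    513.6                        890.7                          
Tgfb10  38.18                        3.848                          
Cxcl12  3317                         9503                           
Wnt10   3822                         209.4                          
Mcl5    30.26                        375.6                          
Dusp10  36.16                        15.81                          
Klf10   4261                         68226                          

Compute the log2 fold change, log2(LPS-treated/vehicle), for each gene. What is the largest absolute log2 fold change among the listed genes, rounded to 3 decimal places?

log2(43644/4539) = 3.265  (Mapk11)
log2(890.7/513.6) = 0.794  (Esr3)
log2(3.848/38.18) = -3.311  (Tgfb10)
log2(9503/3317) = 1.519  (Cxcl12)
log2(209.4/3822) = -4.190  (Wnt10)
log2(375.6/30.26) = 3.634  (Mcl5)
log2(15.81/36.16) = -1.194  (Dusp10)
log2(68226/4261) = 4.001  (Klf10)
The largest magnitude belongs to Wnt10.

4.190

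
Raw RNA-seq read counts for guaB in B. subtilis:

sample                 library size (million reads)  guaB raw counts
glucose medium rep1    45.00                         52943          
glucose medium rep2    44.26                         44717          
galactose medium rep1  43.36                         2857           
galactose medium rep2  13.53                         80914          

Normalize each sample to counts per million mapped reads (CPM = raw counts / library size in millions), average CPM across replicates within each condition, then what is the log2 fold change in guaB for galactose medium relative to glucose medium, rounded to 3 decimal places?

1.467

CPM(glucose medium rep1) = 52943 / 45.00 = 1176.5111
CPM(glucose medium rep2) = 44717 / 44.26 = 1010.3254
CPM(galactose medium rep1) = 2857 / 43.36 = 65.8902
CPM(galactose medium rep2) = 80914 / 13.53 = 5980.3400
mean CPM(glucose medium) = 1093.4182; mean CPM(galactose medium) = 3023.1151
Fold change = 3023.1151 / 1093.4182 = 2.76483
log2(2.76483) = 1.4672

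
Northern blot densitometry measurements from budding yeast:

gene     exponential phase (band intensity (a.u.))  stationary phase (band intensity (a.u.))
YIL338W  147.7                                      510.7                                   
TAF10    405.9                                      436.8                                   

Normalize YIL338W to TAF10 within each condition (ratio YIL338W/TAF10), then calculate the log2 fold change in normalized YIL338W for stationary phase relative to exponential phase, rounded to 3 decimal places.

YIL338W/TAF10 (exponential phase) = 147.7 / 405.9 = 0.36388
YIL338W/TAF10 (stationary phase) = 510.7 / 436.8 = 1.1692
Fold change = 1.1692 / 0.36388 = 3.2131
log2(3.2131) = 1.6840

1.684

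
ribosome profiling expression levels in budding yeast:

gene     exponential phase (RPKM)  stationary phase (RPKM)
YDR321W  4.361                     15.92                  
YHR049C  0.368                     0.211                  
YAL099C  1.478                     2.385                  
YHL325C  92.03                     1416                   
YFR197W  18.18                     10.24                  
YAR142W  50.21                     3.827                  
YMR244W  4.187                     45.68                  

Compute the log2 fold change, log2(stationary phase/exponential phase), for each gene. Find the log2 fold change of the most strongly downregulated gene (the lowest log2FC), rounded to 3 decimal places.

log2(15.92/4.361) = 1.868  (YDR321W)
log2(0.211/0.368) = -0.802  (YHR049C)
log2(2.385/1.478) = 0.690  (YAL099C)
log2(1416/92.03) = 3.944  (YHL325C)
log2(10.24/18.18) = -0.828  (YFR197W)
log2(3.827/50.21) = -3.714  (YAR142W)
log2(45.68/4.187) = 3.448  (YMR244W)
YAR142W is most strongly downregulated.

-3.714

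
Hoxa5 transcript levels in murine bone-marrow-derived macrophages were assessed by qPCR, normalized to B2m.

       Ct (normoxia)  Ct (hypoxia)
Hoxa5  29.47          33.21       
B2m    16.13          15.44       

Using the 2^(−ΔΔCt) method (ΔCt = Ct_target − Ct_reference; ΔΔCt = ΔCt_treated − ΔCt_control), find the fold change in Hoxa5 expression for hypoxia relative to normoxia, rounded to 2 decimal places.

ΔCt(normoxia) = 29.470 − 16.130 = 13.340
ΔCt(hypoxia) = 33.210 − 15.440 = 17.770
ΔΔCt = 17.770 − 13.340 = 4.430
Fold change = 2^(−4.430) = 0.046

0.05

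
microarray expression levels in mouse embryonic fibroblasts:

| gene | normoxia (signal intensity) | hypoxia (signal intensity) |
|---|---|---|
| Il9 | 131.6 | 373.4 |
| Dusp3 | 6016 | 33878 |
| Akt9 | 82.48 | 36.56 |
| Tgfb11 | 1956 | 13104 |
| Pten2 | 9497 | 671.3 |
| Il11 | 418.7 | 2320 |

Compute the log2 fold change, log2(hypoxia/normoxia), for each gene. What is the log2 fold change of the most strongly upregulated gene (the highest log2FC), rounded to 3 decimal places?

2.744

log2(373.4/131.6) = 1.505  (Il9)
log2(33878/6016) = 2.493  (Dusp3)
log2(36.56/82.48) = -1.174  (Akt9)
log2(13104/1956) = 2.744  (Tgfb11)
log2(671.3/9497) = -3.822  (Pten2)
log2(2320/418.7) = 2.470  (Il11)
Tgfb11 is most strongly upregulated.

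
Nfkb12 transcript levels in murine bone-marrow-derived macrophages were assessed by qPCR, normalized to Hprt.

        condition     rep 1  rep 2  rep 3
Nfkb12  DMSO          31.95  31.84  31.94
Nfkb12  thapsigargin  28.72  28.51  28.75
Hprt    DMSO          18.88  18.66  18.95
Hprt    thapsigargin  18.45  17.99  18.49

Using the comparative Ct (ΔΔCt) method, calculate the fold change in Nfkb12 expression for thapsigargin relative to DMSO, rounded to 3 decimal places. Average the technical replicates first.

Mean Ct: Nfkb12 DMSO 31.910; Nfkb12 thapsigargin 28.660; Hprt DMSO 18.830; Hprt thapsigargin 18.310
ΔCt(DMSO) = 31.910 − 18.830 = 13.080
ΔCt(thapsigargin) = 28.660 − 18.310 = 10.350
ΔΔCt = 10.350 − 13.080 = -2.730
Fold change = 2^(−(-2.730)) = 2^2.730 = 6.6346

6.635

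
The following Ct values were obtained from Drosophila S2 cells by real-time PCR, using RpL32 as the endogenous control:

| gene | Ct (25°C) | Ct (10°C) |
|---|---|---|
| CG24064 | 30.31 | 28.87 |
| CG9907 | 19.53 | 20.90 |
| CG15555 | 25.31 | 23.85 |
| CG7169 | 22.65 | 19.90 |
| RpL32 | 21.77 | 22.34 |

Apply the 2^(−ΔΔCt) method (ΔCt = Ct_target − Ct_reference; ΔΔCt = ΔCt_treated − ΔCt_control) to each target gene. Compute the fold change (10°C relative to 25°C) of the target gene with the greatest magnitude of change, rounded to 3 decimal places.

CG24064: ΔΔCt = (28.87−22.34) − (30.31−21.77) = 6.53 − 8.54 = -2.01; fold change = 2^2.01 = 4.028
CG9907: ΔΔCt = (20.90−22.34) − (19.53−21.77) = -1.44 − (-2.24) = 0.80; fold change = 2^-0.80 = 0.574
CG15555: ΔΔCt = (23.85−22.34) − (25.31−21.77) = 1.51 − 3.54 = -2.03; fold change = 2^2.03 = 4.084
CG7169: ΔΔCt = (19.90−22.34) − (22.65−21.77) = -2.44 − 0.88 = -3.32; fold change = 2^3.32 = 9.987
CG7169 has the largest |ΔΔCt| = 3.32.

9.987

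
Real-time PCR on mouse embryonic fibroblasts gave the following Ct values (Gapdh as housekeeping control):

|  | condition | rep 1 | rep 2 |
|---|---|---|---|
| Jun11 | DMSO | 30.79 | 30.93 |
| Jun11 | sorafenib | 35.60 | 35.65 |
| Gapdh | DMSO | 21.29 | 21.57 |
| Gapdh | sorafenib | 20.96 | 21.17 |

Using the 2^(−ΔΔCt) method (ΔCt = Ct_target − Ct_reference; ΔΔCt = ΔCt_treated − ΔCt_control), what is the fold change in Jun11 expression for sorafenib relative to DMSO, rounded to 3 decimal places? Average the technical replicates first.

Mean Ct: Jun11 DMSO 30.860; Jun11 sorafenib 35.625; Gapdh DMSO 21.430; Gapdh sorafenib 21.065
ΔCt(DMSO) = 30.860 − 21.430 = 9.430
ΔCt(sorafenib) = 35.625 − 21.065 = 14.560
ΔΔCt = 14.560 − 9.430 = 5.130
Fold change = 2^(−5.130) = 0.0286

0.029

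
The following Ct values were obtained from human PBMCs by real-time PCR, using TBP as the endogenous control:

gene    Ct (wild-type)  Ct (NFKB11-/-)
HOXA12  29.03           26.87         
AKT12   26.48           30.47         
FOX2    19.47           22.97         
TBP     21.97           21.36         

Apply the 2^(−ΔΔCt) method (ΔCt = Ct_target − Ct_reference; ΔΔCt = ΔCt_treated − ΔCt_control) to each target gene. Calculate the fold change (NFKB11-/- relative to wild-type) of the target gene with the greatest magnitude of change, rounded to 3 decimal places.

0.041

HOXA12: ΔΔCt = (26.87−21.36) − (29.03−21.97) = 5.51 − 7.06 = -1.55; fold change = 2^1.55 = 2.928
AKT12: ΔΔCt = (30.47−21.36) − (26.48−21.97) = 9.11 − 4.51 = 4.60; fold change = 2^-4.60 = 0.041
FOX2: ΔΔCt = (22.97−21.36) − (19.47−21.97) = 1.61 − (-2.50) = 4.11; fold change = 2^-4.11 = 0.058
AKT12 has the largest |ΔΔCt| = 4.60.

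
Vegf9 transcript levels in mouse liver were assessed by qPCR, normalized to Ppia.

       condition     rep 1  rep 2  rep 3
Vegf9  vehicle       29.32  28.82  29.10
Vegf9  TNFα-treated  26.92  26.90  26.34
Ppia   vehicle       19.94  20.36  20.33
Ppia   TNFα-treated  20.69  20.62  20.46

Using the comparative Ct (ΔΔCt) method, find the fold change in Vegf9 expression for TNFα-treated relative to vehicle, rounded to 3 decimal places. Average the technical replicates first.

6.681

Mean Ct: Vegf9 vehicle 29.080; Vegf9 TNFα-treated 26.720; Ppia vehicle 20.210; Ppia TNFα-treated 20.590
ΔCt(vehicle) = 29.080 − 20.210 = 8.870
ΔCt(TNFα-treated) = 26.720 − 20.590 = 6.130
ΔΔCt = 6.130 − 8.870 = -2.740
Fold change = 2^(−(-2.740)) = 2^2.740 = 6.6807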